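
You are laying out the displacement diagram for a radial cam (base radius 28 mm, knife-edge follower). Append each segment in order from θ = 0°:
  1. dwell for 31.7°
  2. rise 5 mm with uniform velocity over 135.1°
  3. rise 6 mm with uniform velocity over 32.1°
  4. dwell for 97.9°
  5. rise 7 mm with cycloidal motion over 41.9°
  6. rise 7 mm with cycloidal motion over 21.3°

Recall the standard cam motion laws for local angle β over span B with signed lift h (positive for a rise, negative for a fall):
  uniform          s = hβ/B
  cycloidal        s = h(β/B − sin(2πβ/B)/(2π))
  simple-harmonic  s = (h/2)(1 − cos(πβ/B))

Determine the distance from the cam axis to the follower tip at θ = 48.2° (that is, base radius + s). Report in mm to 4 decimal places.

seg 1 [0°–31.7°] dwell: s stays 0.0000
seg 2 [31.7°–166.8°] uniform, h=5: θ=48.2° here. β=16.5, B=135.1. 5·16.5/135.1 = 0.6107 → s = 0.6107
radial distance = base radius + s = 28 + 0.6107 = 28.6107

28.6107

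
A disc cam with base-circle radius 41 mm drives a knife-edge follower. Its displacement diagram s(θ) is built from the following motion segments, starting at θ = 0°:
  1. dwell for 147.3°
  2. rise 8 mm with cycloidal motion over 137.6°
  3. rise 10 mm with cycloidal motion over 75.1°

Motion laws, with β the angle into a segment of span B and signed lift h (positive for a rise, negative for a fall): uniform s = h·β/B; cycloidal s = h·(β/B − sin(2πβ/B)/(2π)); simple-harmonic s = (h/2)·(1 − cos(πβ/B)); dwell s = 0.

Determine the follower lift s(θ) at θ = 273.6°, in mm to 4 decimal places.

seg 1 [0°–147.3°] dwell: s stays 0.0000
seg 2 [147.3°–284.9°] cycloidal, h=8: θ=273.6° here. β=126.3, B=137.6. 8·(0.9179 − sin(2π·0.9179)/(2π)) = 7.9712 → s = 7.9712

7.9712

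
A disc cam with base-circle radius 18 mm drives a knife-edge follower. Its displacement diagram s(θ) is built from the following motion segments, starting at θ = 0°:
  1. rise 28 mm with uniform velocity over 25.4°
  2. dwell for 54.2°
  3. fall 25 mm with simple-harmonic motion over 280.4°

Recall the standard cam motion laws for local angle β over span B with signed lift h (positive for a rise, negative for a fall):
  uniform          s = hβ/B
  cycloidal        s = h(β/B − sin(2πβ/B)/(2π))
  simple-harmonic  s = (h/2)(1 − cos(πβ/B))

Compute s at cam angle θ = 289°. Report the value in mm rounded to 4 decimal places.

seg 1 [0°–25.4°] uniform, h=28: full span → s += 28 → s = 28.0000
seg 2 [25.4°–79.6°] dwell: s stays 28.0000
seg 3 [79.6°–360°] simple-harmonic, h=-25: θ=289° here. β=209.4, B=280.4. -25/2·(1 − cos(π·0.7468)) = -21.2493 → s = 6.7507

6.7507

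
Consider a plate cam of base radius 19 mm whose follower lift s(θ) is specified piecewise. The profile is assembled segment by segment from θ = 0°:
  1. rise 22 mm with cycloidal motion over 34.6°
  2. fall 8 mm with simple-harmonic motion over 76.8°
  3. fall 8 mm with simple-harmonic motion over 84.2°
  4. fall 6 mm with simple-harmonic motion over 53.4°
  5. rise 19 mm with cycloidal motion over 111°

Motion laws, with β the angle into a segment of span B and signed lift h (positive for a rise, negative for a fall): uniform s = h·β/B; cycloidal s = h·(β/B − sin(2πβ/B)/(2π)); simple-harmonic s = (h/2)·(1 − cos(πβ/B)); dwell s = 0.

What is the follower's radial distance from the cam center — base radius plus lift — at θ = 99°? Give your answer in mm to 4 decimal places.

seg 1 [0°–34.6°] cycloidal, h=22: full span → s += 22 → s = 22.0000
seg 2 [34.6°–111.4°] simple-harmonic, h=-8: θ=99° here. β=64.4, B=76.8. -8/2·(1 − cos(π·0.8385)) = -7.4964 → s = 14.5036
radial distance = base radius + s = 19 + 14.5036 = 33.5036

33.5036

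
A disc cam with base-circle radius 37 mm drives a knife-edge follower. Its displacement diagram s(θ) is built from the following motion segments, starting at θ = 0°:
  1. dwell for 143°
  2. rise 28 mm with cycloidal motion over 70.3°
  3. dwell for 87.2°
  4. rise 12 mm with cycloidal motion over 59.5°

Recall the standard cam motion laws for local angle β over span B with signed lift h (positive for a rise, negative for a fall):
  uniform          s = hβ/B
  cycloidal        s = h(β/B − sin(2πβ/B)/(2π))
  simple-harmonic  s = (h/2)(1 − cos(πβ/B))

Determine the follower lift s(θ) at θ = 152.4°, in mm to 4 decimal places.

seg 1 [0°–143°] dwell: s stays 0.0000
seg 2 [143°–213.3°] cycloidal, h=28: θ=152.4° here. β=9.4, B=70.3. 28·(0.1337 − sin(2π·0.1337)/(2π)) = 0.4252 → s = 0.4252

0.4252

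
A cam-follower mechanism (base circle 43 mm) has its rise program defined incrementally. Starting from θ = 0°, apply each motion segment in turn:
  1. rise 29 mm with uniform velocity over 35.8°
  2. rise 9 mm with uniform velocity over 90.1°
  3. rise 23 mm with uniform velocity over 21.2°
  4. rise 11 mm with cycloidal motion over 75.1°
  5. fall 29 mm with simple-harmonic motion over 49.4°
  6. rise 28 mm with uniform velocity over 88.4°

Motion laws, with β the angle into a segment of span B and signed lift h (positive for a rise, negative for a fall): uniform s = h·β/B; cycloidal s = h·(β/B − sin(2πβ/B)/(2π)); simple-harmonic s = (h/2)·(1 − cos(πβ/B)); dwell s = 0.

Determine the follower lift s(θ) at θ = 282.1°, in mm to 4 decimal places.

seg 1 [0°–35.8°] uniform, h=29: full span → s += 29 → s = 29.0000
seg 2 [35.8°–125.9°] uniform, h=9: full span → s += 9 → s = 38.0000
seg 3 [125.9°–147.1°] uniform, h=23: full span → s += 23 → s = 61.0000
seg 4 [147.1°–222.2°] cycloidal, h=11: full span → s += 11 → s = 72.0000
seg 5 [222.2°–271.6°] simple-harmonic, h=-29: full span → s += -29 → s = 43.0000
seg 6 [271.6°–360°] uniform, h=28: θ=282.1° here. β=10.5, B=88.4. 28·10.5/88.4 = 3.3258 → s = 46.3258

46.3258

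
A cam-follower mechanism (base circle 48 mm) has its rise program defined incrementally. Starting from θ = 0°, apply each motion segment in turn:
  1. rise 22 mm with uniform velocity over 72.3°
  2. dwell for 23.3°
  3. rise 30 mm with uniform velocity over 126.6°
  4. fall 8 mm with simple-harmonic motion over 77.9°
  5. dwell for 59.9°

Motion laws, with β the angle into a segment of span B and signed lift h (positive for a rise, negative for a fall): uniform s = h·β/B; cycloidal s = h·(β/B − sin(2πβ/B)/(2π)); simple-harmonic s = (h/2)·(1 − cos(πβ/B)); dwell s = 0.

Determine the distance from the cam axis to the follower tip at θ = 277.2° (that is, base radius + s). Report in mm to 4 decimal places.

seg 1 [0°–72.3°] uniform, h=22: full span → s += 22 → s = 22.0000
seg 2 [72.3°–95.6°] dwell: s stays 22.0000
seg 3 [95.6°–222.2°] uniform, h=30: full span → s += 30 → s = 52.0000
seg 4 [222.2°–300.1°] simple-harmonic, h=-8: θ=277.2° here. β=55, B=77.9. -8/2·(1 − cos(π·0.7060)) = -6.4121 → s = 45.5879
radial distance = base radius + s = 48 + 45.5879 = 93.5879

93.5879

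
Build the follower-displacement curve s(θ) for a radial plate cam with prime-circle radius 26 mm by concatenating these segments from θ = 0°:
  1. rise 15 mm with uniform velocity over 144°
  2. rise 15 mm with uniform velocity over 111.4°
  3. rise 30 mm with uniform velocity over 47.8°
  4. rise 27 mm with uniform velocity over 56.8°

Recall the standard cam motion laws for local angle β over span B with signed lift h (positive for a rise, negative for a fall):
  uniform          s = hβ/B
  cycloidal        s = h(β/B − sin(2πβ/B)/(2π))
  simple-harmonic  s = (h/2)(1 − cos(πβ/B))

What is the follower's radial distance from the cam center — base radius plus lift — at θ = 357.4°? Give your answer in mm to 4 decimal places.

seg 1 [0°–144°] uniform, h=15: full span → s += 15 → s = 15.0000
seg 2 [144°–255.4°] uniform, h=15: full span → s += 15 → s = 30.0000
seg 3 [255.4°–303.2°] uniform, h=30: full span → s += 30 → s = 60.0000
seg 4 [303.2°–360°] uniform, h=27: θ=357.4° here. β=54.2, B=56.8. 27·54.2/56.8 = 25.7641 → s = 85.7641
radial distance = base radius + s = 26 + 85.7641 = 111.7641

111.7641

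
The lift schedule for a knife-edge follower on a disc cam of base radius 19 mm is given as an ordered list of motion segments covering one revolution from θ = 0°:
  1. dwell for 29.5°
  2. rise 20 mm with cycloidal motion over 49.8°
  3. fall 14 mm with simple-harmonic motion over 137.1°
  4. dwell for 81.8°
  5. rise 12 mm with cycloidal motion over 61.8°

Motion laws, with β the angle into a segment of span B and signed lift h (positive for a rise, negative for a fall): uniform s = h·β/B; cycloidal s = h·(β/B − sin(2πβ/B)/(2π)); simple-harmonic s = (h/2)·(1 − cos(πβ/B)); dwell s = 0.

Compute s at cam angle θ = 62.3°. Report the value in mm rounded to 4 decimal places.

seg 1 [0°–29.5°] dwell: s stays 0.0000
seg 2 [29.5°–79.3°] cycloidal, h=20: θ=62.3° here. β=32.8, B=49.8. 20·(0.6586 − sin(2π·0.6586)/(2π)) = 15.8455 → s = 15.8455

15.8455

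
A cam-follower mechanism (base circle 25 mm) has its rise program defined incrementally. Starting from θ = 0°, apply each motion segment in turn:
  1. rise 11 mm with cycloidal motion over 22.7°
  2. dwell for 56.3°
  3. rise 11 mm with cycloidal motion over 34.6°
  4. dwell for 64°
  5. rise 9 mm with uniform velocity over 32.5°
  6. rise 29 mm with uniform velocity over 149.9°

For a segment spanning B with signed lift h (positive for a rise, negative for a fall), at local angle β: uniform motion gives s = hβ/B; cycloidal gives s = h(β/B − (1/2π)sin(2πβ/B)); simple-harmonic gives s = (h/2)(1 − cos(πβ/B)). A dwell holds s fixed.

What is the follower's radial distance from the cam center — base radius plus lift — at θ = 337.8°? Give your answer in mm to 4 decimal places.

seg 1 [0°–22.7°] cycloidal, h=11: full span → s += 11 → s = 11.0000
seg 2 [22.7°–79°] dwell: s stays 11.0000
seg 3 [79°–113.6°] cycloidal, h=11: full span → s += 11 → s = 22.0000
seg 4 [113.6°–177.6°] dwell: s stays 22.0000
seg 5 [177.6°–210.1°] uniform, h=9: full span → s += 9 → s = 31.0000
seg 6 [210.1°–360°] uniform, h=29: θ=337.8° here. β=127.7, B=149.9. 29·127.7/149.9 = 24.7051 → s = 55.7051
radial distance = base radius + s = 25 + 55.7051 = 80.7051

80.7051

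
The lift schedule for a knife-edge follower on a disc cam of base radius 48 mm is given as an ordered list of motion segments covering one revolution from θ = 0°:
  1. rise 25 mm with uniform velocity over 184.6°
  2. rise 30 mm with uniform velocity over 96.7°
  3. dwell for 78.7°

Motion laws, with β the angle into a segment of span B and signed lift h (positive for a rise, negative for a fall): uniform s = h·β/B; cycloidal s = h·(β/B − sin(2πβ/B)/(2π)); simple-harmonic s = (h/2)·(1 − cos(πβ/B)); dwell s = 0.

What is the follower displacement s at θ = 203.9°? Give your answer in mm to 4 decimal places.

seg 1 [0°–184.6°] uniform, h=25: full span → s += 25 → s = 25.0000
seg 2 [184.6°–281.3°] uniform, h=30: θ=203.9° here. β=19.3, B=96.7. 30·19.3/96.7 = 5.9876 → s = 30.9876

30.9876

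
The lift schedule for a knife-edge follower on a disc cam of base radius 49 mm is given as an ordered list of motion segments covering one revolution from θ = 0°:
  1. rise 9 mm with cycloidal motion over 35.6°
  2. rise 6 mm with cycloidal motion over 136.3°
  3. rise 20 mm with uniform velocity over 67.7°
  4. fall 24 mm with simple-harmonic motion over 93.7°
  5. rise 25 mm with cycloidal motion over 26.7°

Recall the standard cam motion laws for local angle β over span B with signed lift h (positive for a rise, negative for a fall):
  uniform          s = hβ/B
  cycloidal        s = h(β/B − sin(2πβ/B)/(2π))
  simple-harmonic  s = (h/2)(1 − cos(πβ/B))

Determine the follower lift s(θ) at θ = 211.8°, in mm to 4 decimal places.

seg 1 [0°–35.6°] cycloidal, h=9: full span → s += 9 → s = 9.0000
seg 2 [35.6°–171.9°] cycloidal, h=6: full span → s += 6 → s = 15.0000
seg 3 [171.9°–239.6°] uniform, h=20: θ=211.8° here. β=39.9, B=67.7. 20·39.9/67.7 = 11.7873 → s = 26.7873

26.7873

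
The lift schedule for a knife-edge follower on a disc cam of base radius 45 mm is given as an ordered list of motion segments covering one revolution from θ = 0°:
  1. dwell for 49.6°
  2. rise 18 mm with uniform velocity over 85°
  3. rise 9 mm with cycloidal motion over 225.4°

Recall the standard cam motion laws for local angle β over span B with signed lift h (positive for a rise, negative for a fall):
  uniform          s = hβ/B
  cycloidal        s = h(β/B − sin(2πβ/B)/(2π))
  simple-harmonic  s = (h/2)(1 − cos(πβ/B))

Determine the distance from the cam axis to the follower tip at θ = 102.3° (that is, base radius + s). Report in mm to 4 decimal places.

seg 1 [0°–49.6°] dwell: s stays 0.0000
seg 2 [49.6°–134.6°] uniform, h=18: θ=102.3° here. β=52.7, B=85. 18·52.7/85 = 11.1600 → s = 11.1600
radial distance = base radius + s = 45 + 11.1600 = 56.1600

56.1600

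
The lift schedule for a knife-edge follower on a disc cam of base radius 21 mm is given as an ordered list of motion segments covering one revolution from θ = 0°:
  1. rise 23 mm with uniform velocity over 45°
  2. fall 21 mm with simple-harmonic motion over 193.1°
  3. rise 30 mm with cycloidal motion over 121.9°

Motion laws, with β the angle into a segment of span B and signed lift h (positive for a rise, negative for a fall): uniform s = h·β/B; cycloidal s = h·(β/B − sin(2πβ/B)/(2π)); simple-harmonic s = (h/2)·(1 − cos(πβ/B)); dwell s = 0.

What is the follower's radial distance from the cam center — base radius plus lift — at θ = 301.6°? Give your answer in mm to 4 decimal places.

seg 1 [0°–45°] uniform, h=23: full span → s += 23 → s = 23.0000
seg 2 [45°–238.1°] simple-harmonic, h=-21: full span → s += -21 → s = 2.0000
seg 3 [238.1°–360°] cycloidal, h=30: θ=301.6° here. β=63.5, B=121.9. 30·(0.5209 − sin(2π·0.5209)/(2π)) = 16.2533 → s = 18.2533
radial distance = base radius + s = 21 + 18.2533 = 39.2533

39.2533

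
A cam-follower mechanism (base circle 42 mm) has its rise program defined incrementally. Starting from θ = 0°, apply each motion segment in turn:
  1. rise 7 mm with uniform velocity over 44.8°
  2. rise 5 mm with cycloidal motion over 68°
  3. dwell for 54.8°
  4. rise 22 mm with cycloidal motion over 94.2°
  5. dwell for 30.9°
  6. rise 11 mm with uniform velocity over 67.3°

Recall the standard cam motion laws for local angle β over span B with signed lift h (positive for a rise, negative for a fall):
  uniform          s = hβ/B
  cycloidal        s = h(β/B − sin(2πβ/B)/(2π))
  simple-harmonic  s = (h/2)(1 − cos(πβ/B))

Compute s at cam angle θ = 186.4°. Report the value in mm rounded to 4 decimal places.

seg 1 [0°–44.8°] uniform, h=7: full span → s += 7 → s = 7.0000
seg 2 [44.8°–112.8°] cycloidal, h=5: full span → s += 5 → s = 12.0000
seg 3 [112.8°–167.6°] dwell: s stays 12.0000
seg 4 [167.6°–261.8°] cycloidal, h=22: θ=186.4° here. β=18.8, B=94.2. 22·(0.1996 − sin(2π·0.1996)/(2π)) = 1.0635 → s = 13.0635

13.0635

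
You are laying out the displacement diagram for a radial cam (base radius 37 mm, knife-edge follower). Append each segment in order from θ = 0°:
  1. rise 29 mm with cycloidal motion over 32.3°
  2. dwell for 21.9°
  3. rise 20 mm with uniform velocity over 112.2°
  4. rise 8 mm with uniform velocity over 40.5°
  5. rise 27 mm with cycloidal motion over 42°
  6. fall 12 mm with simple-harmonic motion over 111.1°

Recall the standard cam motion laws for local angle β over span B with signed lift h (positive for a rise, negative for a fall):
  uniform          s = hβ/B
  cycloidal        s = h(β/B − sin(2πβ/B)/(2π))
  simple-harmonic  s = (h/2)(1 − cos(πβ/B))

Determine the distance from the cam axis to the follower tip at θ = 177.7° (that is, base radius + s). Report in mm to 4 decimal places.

seg 1 [0°–32.3°] cycloidal, h=29: full span → s += 29 → s = 29.0000
seg 2 [32.3°–54.2°] dwell: s stays 29.0000
seg 3 [54.2°–166.4°] uniform, h=20: full span → s += 20 → s = 49.0000
seg 4 [166.4°–206.9°] uniform, h=8: θ=177.7° here. β=11.3, B=40.5. 8·11.3/40.5 = 2.2321 → s = 51.2321
radial distance = base radius + s = 37 + 51.2321 = 88.2321

88.2321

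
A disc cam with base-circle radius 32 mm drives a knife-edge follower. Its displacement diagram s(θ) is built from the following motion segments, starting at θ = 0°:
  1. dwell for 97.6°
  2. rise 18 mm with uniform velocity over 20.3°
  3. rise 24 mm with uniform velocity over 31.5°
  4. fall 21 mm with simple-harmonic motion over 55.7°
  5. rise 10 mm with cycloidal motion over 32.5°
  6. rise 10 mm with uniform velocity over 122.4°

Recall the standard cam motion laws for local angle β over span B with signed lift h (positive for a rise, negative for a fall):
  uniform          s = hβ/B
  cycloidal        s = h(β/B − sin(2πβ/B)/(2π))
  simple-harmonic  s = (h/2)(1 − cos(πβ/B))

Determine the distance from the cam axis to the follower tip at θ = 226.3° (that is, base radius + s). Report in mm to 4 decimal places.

seg 1 [0°–97.6°] dwell: s stays 0.0000
seg 2 [97.6°–117.9°] uniform, h=18: full span → s += 18 → s = 18.0000
seg 3 [117.9°–149.4°] uniform, h=24: full span → s += 24 → s = 42.0000
seg 4 [149.4°–205.1°] simple-harmonic, h=-21: full span → s += -21 → s = 21.0000
seg 5 [205.1°–237.6°] cycloidal, h=10: θ=226.3° here. β=21.2, B=32.5. 10·(0.6523 − sin(2π·0.6523)/(2π)) = 7.8241 → s = 28.8241
radial distance = base radius + s = 32 + 28.8241 = 60.8241

60.8241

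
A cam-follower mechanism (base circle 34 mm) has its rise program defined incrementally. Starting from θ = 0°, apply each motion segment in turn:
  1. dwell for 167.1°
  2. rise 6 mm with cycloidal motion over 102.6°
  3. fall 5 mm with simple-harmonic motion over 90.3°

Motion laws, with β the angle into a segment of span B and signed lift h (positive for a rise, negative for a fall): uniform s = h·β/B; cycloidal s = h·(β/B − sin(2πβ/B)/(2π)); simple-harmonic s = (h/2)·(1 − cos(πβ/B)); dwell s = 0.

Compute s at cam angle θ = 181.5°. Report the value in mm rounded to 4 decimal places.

seg 1 [0°–167.1°] dwell: s stays 0.0000
seg 2 [167.1°–269.7°] cycloidal, h=6: θ=181.5° here. β=14.4, B=102.6. 6·(0.1404 − sin(2π·0.1404)/(2π)) = 0.1050 → s = 0.1050

0.1050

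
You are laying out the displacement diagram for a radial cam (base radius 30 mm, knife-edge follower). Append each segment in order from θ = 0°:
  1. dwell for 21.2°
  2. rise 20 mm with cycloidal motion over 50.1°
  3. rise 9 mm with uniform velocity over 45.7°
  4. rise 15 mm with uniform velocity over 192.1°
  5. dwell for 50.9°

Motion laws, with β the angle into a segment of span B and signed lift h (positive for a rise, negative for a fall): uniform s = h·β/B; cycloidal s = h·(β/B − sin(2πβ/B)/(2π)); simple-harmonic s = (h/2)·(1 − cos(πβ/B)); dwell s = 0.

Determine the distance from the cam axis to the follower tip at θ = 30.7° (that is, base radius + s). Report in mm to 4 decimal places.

seg 1 [0°–21.2°] dwell: s stays 0.0000
seg 2 [21.2°–71.3°] cycloidal, h=20: θ=30.7° here. β=9.5, B=50.1. 20·(0.1896 − sin(2π·0.1896)/(2π)) = 0.8356 → s = 0.8356
radial distance = base radius + s = 30 + 0.8356 = 30.8356

30.8356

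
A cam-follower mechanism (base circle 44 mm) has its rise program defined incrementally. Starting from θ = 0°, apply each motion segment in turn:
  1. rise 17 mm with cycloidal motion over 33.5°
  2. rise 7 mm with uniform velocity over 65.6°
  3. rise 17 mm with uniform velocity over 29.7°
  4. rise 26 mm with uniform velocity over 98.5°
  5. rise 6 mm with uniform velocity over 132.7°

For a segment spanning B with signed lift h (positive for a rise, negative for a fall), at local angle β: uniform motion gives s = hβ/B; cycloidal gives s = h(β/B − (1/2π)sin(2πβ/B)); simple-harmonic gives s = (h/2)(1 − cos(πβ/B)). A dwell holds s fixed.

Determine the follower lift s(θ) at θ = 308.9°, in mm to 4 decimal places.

seg 1 [0°–33.5°] cycloidal, h=17: full span → s += 17 → s = 17.0000
seg 2 [33.5°–99.1°] uniform, h=7: full span → s += 7 → s = 24.0000
seg 3 [99.1°–128.8°] uniform, h=17: full span → s += 17 → s = 41.0000
seg 4 [128.8°–227.3°] uniform, h=26: full span → s += 26 → s = 67.0000
seg 5 [227.3°–360°] uniform, h=6: θ=308.9° here. β=81.6, B=132.7. 6·81.6/132.7 = 3.6895 → s = 70.6895

70.6895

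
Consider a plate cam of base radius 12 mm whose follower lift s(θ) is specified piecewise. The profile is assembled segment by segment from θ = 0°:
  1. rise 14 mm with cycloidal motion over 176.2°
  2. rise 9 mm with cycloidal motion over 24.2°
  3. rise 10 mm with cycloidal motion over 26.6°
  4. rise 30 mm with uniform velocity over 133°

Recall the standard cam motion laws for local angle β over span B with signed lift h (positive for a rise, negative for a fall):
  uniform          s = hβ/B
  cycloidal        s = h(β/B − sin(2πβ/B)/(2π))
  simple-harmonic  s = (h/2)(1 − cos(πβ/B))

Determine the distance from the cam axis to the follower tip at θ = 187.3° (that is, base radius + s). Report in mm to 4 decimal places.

seg 1 [0°–176.2°] cycloidal, h=14: full span → s += 14 → s = 14.0000
seg 2 [176.2°–200.4°] cycloidal, h=9: θ=187.3° here. β=11.1, B=24.2. 9·(0.4587 − sin(2π·0.4587)/(2π)) = 3.7604 → s = 17.7604
radial distance = base radius + s = 12 + 17.7604 = 29.7604

29.7604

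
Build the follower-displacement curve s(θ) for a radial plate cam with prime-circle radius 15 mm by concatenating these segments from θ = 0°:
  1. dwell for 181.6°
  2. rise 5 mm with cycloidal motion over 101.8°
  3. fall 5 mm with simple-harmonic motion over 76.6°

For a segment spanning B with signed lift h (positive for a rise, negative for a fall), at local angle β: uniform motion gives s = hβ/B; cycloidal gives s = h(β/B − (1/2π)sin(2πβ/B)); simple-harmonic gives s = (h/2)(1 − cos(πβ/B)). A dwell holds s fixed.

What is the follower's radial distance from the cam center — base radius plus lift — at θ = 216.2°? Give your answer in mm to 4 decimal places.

seg 1 [0°–181.6°] dwell: s stays 0.0000
seg 2 [181.6°–283.4°] cycloidal, h=5: θ=216.2° here. β=34.6, B=101.8. 5·(0.3399 − sin(2π·0.3399)/(2π)) = 1.0272 → s = 1.0272
radial distance = base radius + s = 15 + 1.0272 = 16.0272

16.0272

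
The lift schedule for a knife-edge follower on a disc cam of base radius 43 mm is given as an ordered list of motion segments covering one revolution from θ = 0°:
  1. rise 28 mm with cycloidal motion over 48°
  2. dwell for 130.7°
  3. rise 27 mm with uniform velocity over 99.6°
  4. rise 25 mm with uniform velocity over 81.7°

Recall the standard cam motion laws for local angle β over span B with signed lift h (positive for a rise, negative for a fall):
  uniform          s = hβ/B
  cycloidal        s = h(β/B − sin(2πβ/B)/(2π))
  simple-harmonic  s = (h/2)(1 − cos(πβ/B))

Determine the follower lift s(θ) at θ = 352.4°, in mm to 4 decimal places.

seg 1 [0°–48°] cycloidal, h=28: full span → s += 28 → s = 28.0000
seg 2 [48°–178.7°] dwell: s stays 28.0000
seg 3 [178.7°–278.3°] uniform, h=27: full span → s += 27 → s = 55.0000
seg 4 [278.3°–360°] uniform, h=25: θ=352.4° here. β=74.1, B=81.7. 25·74.1/81.7 = 22.6744 → s = 77.6744

77.6744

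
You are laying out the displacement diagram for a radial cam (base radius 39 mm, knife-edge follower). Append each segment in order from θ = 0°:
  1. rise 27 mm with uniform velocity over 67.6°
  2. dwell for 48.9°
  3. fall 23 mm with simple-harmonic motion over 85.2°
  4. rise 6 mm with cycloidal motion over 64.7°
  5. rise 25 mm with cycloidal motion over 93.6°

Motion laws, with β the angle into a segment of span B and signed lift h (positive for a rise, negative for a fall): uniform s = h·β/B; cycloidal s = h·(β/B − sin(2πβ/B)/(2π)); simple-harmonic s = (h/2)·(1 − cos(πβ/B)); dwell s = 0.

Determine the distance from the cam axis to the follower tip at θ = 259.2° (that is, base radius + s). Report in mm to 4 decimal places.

seg 1 [0°–67.6°] uniform, h=27: full span → s += 27 → s = 27.0000
seg 2 [67.6°–116.5°] dwell: s stays 27.0000
seg 3 [116.5°–201.7°] simple-harmonic, h=-23: full span → s += -23 → s = 4.0000
seg 4 [201.7°–266.4°] cycloidal, h=6: θ=259.2° here. β=57.5, B=64.7. 6·(0.8887 − sin(2π·0.8887)/(2π)) = 5.9469 → s = 9.9469
radial distance = base radius + s = 39 + 9.9469 = 48.9469

48.9469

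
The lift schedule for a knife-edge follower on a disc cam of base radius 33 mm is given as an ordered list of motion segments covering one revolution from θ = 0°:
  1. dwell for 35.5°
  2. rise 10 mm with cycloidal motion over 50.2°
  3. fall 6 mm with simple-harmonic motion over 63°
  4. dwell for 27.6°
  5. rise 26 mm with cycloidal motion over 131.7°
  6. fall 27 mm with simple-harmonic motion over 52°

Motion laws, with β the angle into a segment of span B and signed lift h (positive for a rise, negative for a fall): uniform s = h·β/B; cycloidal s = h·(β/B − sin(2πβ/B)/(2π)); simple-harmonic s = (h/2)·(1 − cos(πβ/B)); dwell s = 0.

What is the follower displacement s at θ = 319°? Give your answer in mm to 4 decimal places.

seg 1 [0°–35.5°] dwell: s stays 0.0000
seg 2 [35.5°–85.7°] cycloidal, h=10: full span → s += 10 → s = 10.0000
seg 3 [85.7°–148.7°] simple-harmonic, h=-6: full span → s += -6 → s = 4.0000
seg 4 [148.7°–176.3°] dwell: s stays 4.0000
seg 5 [176.3°–308°] cycloidal, h=26: full span → s += 26 → s = 30.0000
seg 6 [308°–360°] simple-harmonic, h=-27: θ=319° here. β=11, B=52. -27/2·(1 − cos(π·0.2115)) = -2.8730 → s = 27.1270

27.1270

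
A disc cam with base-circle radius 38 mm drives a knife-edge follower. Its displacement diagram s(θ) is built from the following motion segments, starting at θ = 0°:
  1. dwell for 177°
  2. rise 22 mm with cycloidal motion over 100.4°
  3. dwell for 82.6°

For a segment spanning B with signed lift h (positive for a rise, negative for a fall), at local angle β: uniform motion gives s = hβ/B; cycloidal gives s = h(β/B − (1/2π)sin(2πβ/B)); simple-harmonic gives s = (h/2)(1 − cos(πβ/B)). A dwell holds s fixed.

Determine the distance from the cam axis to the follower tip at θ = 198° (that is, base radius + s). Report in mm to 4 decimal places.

seg 1 [0°–177°] dwell: s stays 0.0000
seg 2 [177°–277.4°] cycloidal, h=22: θ=198° here. β=21, B=100.4. 22·(0.2092 − sin(2π·0.2092)/(2π)) = 1.2148 → s = 1.2148
radial distance = base radius + s = 38 + 1.2148 = 39.2148

39.2148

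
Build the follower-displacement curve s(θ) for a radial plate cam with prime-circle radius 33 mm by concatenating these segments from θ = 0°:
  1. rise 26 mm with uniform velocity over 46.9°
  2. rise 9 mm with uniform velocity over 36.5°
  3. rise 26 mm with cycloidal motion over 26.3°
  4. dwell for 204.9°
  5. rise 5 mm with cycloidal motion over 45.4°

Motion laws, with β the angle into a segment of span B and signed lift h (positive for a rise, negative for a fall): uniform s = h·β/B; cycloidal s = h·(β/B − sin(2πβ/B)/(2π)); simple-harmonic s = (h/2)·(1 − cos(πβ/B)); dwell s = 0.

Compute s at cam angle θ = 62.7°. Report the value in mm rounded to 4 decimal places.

seg 1 [0°–46.9°] uniform, h=26: full span → s += 26 → s = 26.0000
seg 2 [46.9°–83.4°] uniform, h=9: θ=62.7° here. β=15.8, B=36.5. 9·15.8/36.5 = 3.8959 → s = 29.8959

29.8959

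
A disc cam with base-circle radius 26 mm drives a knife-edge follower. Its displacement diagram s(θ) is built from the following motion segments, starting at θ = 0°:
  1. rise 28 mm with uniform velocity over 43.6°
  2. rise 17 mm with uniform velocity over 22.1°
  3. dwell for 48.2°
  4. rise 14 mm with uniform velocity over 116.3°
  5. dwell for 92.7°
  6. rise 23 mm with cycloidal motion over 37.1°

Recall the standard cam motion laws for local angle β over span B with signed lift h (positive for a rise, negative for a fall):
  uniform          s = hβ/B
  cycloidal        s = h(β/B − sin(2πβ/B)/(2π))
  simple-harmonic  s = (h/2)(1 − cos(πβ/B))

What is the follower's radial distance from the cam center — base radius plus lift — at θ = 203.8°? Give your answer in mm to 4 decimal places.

seg 1 [0°–43.6°] uniform, h=28: full span → s += 28 → s = 28.0000
seg 2 [43.6°–65.7°] uniform, h=17: full span → s += 17 → s = 45.0000
seg 3 [65.7°–113.9°] dwell: s stays 45.0000
seg 4 [113.9°–230.2°] uniform, h=14: θ=203.8° here. β=89.9, B=116.3. 14·89.9/116.3 = 10.8220 → s = 55.8220
radial distance = base radius + s = 26 + 55.8220 = 81.8220

81.8220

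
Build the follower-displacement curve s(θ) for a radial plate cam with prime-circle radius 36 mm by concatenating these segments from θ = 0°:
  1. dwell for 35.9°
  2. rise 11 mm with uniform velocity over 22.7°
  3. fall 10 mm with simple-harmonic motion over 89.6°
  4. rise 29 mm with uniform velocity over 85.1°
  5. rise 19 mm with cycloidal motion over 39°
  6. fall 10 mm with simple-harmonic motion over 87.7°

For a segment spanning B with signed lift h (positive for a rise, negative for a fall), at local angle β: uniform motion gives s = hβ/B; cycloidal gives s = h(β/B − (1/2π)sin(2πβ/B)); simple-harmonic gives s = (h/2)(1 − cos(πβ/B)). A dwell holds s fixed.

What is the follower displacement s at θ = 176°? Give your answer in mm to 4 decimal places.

seg 1 [0°–35.9°] dwell: s stays 0.0000
seg 2 [35.9°–58.6°] uniform, h=11: full span → s += 11 → s = 11.0000
seg 3 [58.6°–148.2°] simple-harmonic, h=-10: full span → s += -10 → s = 1.0000
seg 4 [148.2°–233.3°] uniform, h=29: θ=176° here. β=27.8, B=85.1. 29·27.8/85.1 = 9.4736 → s = 10.4736

10.4736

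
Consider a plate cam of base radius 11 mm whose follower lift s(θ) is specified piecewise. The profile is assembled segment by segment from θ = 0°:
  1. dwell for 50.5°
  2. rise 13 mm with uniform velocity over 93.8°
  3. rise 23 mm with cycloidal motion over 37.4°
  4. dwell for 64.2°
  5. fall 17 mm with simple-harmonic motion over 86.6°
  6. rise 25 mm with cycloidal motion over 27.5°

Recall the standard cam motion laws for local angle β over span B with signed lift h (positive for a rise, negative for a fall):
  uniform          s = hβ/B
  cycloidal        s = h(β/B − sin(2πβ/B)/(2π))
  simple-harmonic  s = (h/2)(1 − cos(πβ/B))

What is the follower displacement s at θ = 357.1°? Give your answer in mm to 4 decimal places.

seg 1 [0°–50.5°] dwell: s stays 0.0000
seg 2 [50.5°–144.3°] uniform, h=13: full span → s += 13 → s = 13.0000
seg 3 [144.3°–181.7°] cycloidal, h=23: full span → s += 23 → s = 36.0000
seg 4 [181.7°–245.9°] dwell: s stays 36.0000
seg 5 [245.9°–332.5°] simple-harmonic, h=-17: full span → s += -17 → s = 19.0000
seg 6 [332.5°–360°] cycloidal, h=25: θ=357.1° here. β=24.6, B=27.5. 25·(0.8945 − sin(2π·0.8945)/(2π)) = 24.8113 → s = 43.8113

43.8113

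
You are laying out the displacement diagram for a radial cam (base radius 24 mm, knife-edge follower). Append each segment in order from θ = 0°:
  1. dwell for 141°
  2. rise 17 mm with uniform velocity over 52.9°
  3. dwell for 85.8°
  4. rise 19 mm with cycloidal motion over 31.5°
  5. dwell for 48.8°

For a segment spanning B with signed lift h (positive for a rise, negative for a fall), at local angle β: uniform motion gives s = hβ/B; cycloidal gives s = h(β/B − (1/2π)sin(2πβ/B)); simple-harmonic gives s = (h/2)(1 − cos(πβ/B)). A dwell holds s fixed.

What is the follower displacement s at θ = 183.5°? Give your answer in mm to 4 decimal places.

seg 1 [0°–141°] dwell: s stays 0.0000
seg 2 [141°–193.9°] uniform, h=17: θ=183.5° here. β=42.5, B=52.9. 17·42.5/52.9 = 13.6578 → s = 13.6578

13.6578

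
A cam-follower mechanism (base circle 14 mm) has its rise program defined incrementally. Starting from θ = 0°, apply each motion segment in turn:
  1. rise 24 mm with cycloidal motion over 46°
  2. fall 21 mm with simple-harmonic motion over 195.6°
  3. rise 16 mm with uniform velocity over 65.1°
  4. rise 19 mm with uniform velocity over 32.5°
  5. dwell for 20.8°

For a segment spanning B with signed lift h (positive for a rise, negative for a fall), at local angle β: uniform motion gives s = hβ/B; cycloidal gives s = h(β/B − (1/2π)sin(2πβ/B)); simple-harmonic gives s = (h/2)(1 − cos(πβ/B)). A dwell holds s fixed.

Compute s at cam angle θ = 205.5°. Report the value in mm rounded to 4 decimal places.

seg 1 [0°–46°] cycloidal, h=24: full span → s += 24 → s = 24.0000
seg 2 [46°–241.6°] simple-harmonic, h=-21: θ=205.5° here. β=159.5, B=195.6. -21/2·(1 − cos(π·0.8154)) = -19.2839 → s = 4.7161

4.7161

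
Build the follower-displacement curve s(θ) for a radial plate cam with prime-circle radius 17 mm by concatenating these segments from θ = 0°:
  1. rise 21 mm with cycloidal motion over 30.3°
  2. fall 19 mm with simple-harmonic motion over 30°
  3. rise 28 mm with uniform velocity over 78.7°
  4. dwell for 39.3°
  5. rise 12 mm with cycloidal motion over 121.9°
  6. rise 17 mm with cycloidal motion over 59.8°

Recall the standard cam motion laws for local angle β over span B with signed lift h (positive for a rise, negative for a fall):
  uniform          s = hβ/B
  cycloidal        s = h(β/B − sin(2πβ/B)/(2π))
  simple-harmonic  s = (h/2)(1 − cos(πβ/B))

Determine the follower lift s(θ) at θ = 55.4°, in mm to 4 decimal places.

seg 1 [0°–30.3°] cycloidal, h=21: full span → s += 21 → s = 21.0000
seg 2 [30.3°–60.3°] simple-harmonic, h=-19: θ=55.4° here. β=25.1, B=30. -19/2·(1 − cos(π·0.8367)) = -17.7765 → s = 3.2235

3.2235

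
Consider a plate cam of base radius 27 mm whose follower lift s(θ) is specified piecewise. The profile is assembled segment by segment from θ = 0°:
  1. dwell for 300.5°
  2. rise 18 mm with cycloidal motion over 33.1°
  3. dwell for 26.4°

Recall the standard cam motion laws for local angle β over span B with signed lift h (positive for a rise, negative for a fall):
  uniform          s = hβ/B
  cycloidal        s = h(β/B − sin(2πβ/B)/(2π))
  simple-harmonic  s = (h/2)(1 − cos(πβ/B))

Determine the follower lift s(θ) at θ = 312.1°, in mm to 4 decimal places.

seg 1 [0°–300.5°] dwell: s stays 0.0000
seg 2 [300.5°–333.6°] cycloidal, h=18: θ=312.1° here. β=11.6, B=33.1. 18·(0.3505 − sin(2π·0.3505)/(2π)) = 3.9953 → s = 3.9953

3.9953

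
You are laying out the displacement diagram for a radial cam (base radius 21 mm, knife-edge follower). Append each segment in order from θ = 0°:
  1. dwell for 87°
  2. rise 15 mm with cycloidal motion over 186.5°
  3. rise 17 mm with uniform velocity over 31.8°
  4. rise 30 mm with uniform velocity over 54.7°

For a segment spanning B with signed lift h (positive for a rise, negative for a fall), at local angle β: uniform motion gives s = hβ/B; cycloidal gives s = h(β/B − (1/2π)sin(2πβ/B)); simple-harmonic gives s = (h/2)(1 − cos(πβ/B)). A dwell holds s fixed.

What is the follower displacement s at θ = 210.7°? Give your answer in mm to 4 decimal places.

seg 1 [0°–87°] dwell: s stays 0.0000
seg 2 [87°–273.5°] cycloidal, h=15: θ=210.7° here. β=123.7, B=186.5. 15·(0.6633 − sin(2π·0.6633)/(2π)) = 11.9906 → s = 11.9906

11.9906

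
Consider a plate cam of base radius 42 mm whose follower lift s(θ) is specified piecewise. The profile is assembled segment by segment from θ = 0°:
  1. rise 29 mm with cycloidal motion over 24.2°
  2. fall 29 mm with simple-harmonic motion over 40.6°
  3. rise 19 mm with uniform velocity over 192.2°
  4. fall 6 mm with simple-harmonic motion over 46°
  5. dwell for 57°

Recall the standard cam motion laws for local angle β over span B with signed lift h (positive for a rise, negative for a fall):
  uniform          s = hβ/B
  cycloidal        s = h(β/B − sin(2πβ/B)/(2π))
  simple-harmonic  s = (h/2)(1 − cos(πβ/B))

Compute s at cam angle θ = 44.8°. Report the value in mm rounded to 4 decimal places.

seg 1 [0°–24.2°] cycloidal, h=29: full span → s += 29 → s = 29.0000
seg 2 [24.2°–64.8°] simple-harmonic, h=-29: θ=44.8° here. β=20.6, B=40.6. -29/2·(1 − cos(π·0.5074)) = -14.8366 → s = 14.1634

14.1634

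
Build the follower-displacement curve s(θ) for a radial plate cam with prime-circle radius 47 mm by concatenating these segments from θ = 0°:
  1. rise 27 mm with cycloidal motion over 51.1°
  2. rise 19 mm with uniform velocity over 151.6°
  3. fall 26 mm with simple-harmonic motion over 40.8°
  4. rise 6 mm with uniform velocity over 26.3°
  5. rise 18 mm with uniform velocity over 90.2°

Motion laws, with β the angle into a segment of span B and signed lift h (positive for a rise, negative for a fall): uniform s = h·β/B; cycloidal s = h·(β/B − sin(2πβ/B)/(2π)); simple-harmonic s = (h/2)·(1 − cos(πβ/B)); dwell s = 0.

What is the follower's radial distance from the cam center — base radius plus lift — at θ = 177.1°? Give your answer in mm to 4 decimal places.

seg 1 [0°–51.1°] cycloidal, h=27: full span → s += 27 → s = 27.0000
seg 2 [51.1°–202.7°] uniform, h=19: θ=177.1° here. β=126, B=151.6. 19·126/151.6 = 15.7916 → s = 42.7916
radial distance = base radius + s = 47 + 42.7916 = 89.7916

89.7916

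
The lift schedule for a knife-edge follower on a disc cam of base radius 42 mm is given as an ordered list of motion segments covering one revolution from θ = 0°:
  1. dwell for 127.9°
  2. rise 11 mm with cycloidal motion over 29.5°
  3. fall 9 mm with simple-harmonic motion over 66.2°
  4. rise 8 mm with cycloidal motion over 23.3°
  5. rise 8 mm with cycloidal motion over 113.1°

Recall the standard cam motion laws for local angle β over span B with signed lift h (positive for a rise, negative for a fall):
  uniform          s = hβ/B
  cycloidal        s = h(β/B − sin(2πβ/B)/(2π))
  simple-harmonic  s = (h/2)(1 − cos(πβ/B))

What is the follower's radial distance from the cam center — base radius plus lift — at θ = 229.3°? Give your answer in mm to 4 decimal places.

seg 1 [0°–127.9°] dwell: s stays 0.0000
seg 2 [127.9°–157.4°] cycloidal, h=11: full span → s += 11 → s = 11.0000
seg 3 [157.4°–223.6°] simple-harmonic, h=-9: full span → s += -9 → s = 2.0000
seg 4 [223.6°–246.9°] cycloidal, h=8: θ=229.3° here. β=5.7, B=23.3. 8·(0.2446 − sin(2π·0.2446)/(2π)) = 0.6846 → s = 2.6846
radial distance = base radius + s = 42 + 2.6846 = 44.6846

44.6846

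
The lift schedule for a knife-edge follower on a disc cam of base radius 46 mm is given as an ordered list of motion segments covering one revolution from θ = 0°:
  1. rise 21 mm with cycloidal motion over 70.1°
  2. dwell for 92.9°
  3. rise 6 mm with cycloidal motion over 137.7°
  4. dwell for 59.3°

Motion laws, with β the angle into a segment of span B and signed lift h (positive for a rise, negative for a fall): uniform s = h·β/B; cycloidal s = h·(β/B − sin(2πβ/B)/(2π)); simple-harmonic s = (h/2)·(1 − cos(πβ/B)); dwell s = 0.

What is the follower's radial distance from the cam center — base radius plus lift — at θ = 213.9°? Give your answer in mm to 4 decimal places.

seg 1 [0°–70.1°] cycloidal, h=21: full span → s += 21 → s = 21.0000
seg 2 [70.1°–163°] dwell: s stays 21.0000
seg 3 [163°–300.7°] cycloidal, h=6: θ=213.9° here. β=50.9, B=137.7. 6·(0.3696 − sin(2π·0.3696)/(2π)) = 1.5203 → s = 22.5203
radial distance = base radius + s = 46 + 22.5203 = 68.5203

68.5203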